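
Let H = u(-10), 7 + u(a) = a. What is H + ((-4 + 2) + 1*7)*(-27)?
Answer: -152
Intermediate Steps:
u(a) = -7 + a
H = -17 (H = -7 - 10 = -17)
H + ((-4 + 2) + 1*7)*(-27) = -17 + ((-4 + 2) + 1*7)*(-27) = -17 + (-2 + 7)*(-27) = -17 + 5*(-27) = -17 - 135 = -152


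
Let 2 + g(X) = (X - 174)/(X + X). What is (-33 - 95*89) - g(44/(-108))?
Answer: -191401/22 ≈ -8700.0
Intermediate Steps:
g(X) = -2 + (-174 + X)/(2*X) (g(X) = -2 + (X - 174)/(X + X) = -2 + (-174 + X)/((2*X)) = -2 + (-174 + X)*(1/(2*X)) = -2 + (-174 + X)/(2*X))
(-33 - 95*89) - g(44/(-108)) = (-33 - 95*89) - (-3/2 - 87/(44/(-108))) = (-33 - 8455) - (-3/2 - 87/(44*(-1/108))) = -8488 - (-3/2 - 87/(-11/27)) = -8488 - (-3/2 - 87*(-27/11)) = -8488 - (-3/2 + 2349/11) = -8488 - 1*4665/22 = -8488 - 4665/22 = -191401/22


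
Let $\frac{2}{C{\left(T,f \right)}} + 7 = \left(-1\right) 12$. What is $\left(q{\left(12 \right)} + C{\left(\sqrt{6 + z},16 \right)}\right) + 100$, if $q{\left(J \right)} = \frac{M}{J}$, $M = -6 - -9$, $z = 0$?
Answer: $\frac{7611}{76} \approx 100.14$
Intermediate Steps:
$M = 3$ ($M = -6 + 9 = 3$)
$q{\left(J \right)} = \frac{3}{J}$
$C{\left(T,f \right)} = - \frac{2}{19}$ ($C{\left(T,f \right)} = \frac{2}{-7 - 12} = \frac{2}{-19} = 2 \left(- \frac{1}{19}\right) = - \frac{2}{19}$)
$\left(q{\left(12 \right)} + C{\left(\sqrt{6 + z},16 \right)}\right) + 100 = \left(\frac{3}{12} - \frac{2}{19}\right) + 100 = \left(3 \cdot \frac{1}{12} - \frac{2}{19}\right) + 100 = \left(\frac{1}{4} - \frac{2}{19}\right) + 100 = \frac{11}{76} + 100 = \frac{7611}{76}$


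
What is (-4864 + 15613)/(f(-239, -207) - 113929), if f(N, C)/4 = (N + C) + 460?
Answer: -10749/113873 ≈ -0.094395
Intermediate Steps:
f(N, C) = 1840 + 4*C + 4*N (f(N, C) = 4*((N + C) + 460) = 4*((C + N) + 460) = 4*(460 + C + N) = 1840 + 4*C + 4*N)
(-4864 + 15613)/(f(-239, -207) - 113929) = (-4864 + 15613)/((1840 + 4*(-207) + 4*(-239)) - 113929) = 10749/((1840 - 828 - 956) - 113929) = 10749/(56 - 113929) = 10749/(-113873) = 10749*(-1/113873) = -10749/113873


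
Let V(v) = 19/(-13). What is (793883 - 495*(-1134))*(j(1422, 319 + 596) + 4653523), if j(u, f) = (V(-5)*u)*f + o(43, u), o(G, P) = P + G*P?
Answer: 49584144297869/13 ≈ 3.8142e+12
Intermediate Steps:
V(v) = -19/13 (V(v) = 19*(-1/13) = -19/13)
j(u, f) = 44*u - 19*f*u/13 (j(u, f) = (-19*u/13)*f + u*(1 + 43) = -19*f*u/13 + u*44 = -19*f*u/13 + 44*u = 44*u - 19*f*u/13)
(793883 - 495*(-1134))*(j(1422, 319 + 596) + 4653523) = (793883 - 495*(-1134))*((1/13)*1422*(572 - 19*(319 + 596)) + 4653523) = (793883 + 561330)*((1/13)*1422*(572 - 19*915) + 4653523) = 1355213*((1/13)*1422*(572 - 17385) + 4653523) = 1355213*((1/13)*1422*(-16813) + 4653523) = 1355213*(-23908086/13 + 4653523) = 1355213*(36587713/13) = 49584144297869/13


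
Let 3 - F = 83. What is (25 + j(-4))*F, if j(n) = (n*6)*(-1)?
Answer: -3920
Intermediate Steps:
F = -80 (F = 3 - 1*83 = 3 - 83 = -80)
j(n) = -6*n (j(n) = (6*n)*(-1) = -6*n)
(25 + j(-4))*F = (25 - 6*(-4))*(-80) = (25 + 24)*(-80) = 49*(-80) = -3920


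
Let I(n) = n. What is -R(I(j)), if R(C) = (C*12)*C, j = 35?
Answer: -14700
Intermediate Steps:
R(C) = 12*C**2 (R(C) = (12*C)*C = 12*C**2)
-R(I(j)) = -12*35**2 = -12*1225 = -1*14700 = -14700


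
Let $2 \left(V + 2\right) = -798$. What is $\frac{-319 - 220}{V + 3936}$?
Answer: $- \frac{77}{505} \approx -0.15248$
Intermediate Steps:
$V = -401$ ($V = -2 + \frac{1}{2} \left(-798\right) = -2 - 399 = -401$)
$\frac{-319 - 220}{V + 3936} = \frac{-319 - 220}{-401 + 3936} = - \frac{539}{3535} = \left(-539\right) \frac{1}{3535} = - \frac{77}{505}$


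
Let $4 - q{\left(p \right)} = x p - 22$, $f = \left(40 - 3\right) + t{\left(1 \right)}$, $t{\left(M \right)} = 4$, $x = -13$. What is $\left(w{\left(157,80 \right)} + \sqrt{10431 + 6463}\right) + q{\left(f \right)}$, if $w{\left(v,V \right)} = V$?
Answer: $639 + \sqrt{16894} \approx 768.98$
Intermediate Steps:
$f = 41$ ($f = \left(40 - 3\right) + 4 = 37 + 4 = 41$)
$q{\left(p \right)} = 26 + 13 p$ ($q{\left(p \right)} = 4 - \left(- 13 p - 22\right) = 4 - \left(-22 - 13 p\right) = 4 + \left(22 + 13 p\right) = 26 + 13 p$)
$\left(w{\left(157,80 \right)} + \sqrt{10431 + 6463}\right) + q{\left(f \right)} = \left(80 + \sqrt{10431 + 6463}\right) + \left(26 + 13 \cdot 41\right) = \left(80 + \sqrt{16894}\right) + \left(26 + 533\right) = \left(80 + \sqrt{16894}\right) + 559 = 639 + \sqrt{16894}$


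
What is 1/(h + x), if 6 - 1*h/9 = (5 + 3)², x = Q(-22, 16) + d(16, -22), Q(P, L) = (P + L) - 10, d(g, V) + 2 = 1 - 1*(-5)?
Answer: -1/534 ≈ -0.0018727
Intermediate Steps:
d(g, V) = 4 (d(g, V) = -2 + (1 - 1*(-5)) = -2 + (1 + 5) = -2 + 6 = 4)
Q(P, L) = -10 + L + P (Q(P, L) = (L + P) - 10 = -10 + L + P)
x = -12 (x = (-10 + 16 - 22) + 4 = -16 + 4 = -12)
h = -522 (h = 54 - 9*(5 + 3)² = 54 - 9*8² = 54 - 9*64 = 54 - 576 = -522)
1/(h + x) = 1/(-522 - 12) = 1/(-534) = -1/534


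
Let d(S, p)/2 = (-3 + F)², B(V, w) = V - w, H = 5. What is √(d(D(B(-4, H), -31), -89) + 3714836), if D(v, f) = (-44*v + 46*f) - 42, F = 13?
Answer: 2*√928759 ≈ 1927.4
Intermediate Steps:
D(v, f) = -42 - 44*v + 46*f
d(S, p) = 200 (d(S, p) = 2*(-3 + 13)² = 2*10² = 2*100 = 200)
√(d(D(B(-4, H), -31), -89) + 3714836) = √(200 + 3714836) = √3715036 = 2*√928759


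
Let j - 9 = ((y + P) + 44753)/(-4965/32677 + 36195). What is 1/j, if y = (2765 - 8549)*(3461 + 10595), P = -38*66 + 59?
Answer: -23654781/52892198875 ≈ -0.00044723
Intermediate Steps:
P = -2449 (P = -2508 + 59 = -2449)
y = -81299904 (y = -5784*14056 = -81299904)
j = -52892198875/23654781 (j = 9 + ((-81299904 - 2449) + 44753)/(-4965/32677 + 36195) = 9 + (-81302353 + 44753)/(-4965*1/32677 + 36195) = 9 - 81257600/(-4965/32677 + 36195) = 9 - 81257600/1182739050/32677 = 9 - 81257600*32677/1182739050 = 9 - 53105091904/23654781 = -52892198875/23654781 ≈ -2236.0)
1/j = 1/(-52892198875/23654781) = -23654781/52892198875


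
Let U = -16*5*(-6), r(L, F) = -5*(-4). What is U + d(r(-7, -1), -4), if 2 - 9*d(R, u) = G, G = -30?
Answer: 4352/9 ≈ 483.56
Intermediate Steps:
r(L, F) = 20
d(R, u) = 32/9 (d(R, u) = 2/9 - ⅑*(-30) = 2/9 + 10/3 = 32/9)
U = 480 (U = -80*(-6) = 480)
U + d(r(-7, -1), -4) = 480 + 32/9 = 4352/9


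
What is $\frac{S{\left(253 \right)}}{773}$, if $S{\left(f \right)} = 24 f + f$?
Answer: $\frac{6325}{773} \approx 8.1824$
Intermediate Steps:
$S{\left(f \right)} = 25 f$
$\frac{S{\left(253 \right)}}{773} = \frac{25 \cdot 253}{773} = 6325 \cdot \frac{1}{773} = \frac{6325}{773}$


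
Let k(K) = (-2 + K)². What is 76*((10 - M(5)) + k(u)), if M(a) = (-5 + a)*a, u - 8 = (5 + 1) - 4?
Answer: 5624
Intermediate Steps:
u = 10 (u = 8 + ((5 + 1) - 4) = 8 + (6 - 4) = 8 + 2 = 10)
M(a) = a*(-5 + a)
76*((10 - M(5)) + k(u)) = 76*((10 - 5*(-5 + 5)) + (-2 + 10)²) = 76*((10 - 5*0) + 8²) = 76*((10 - 1*0) + 64) = 76*((10 + 0) + 64) = 76*(10 + 64) = 76*74 = 5624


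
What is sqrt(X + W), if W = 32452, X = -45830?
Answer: I*sqrt(13378) ≈ 115.66*I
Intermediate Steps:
sqrt(X + W) = sqrt(-45830 + 32452) = sqrt(-13378) = I*sqrt(13378)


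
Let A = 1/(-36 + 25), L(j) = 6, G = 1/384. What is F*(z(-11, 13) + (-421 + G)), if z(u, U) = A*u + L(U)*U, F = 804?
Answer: -8798909/32 ≈ -2.7497e+5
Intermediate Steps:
G = 1/384 ≈ 0.0026042
A = -1/11 (A = 1/(-11) = -1/11 ≈ -0.090909)
z(u, U) = 6*U - u/11 (z(u, U) = -u/11 + 6*U = 6*U - u/11)
F*(z(-11, 13) + (-421 + G)) = 804*((6*13 - 1/11*(-11)) + (-421 + 1/384)) = 804*((78 + 1) - 161663/384) = 804*(79 - 161663/384) = 804*(-131327/384) = -8798909/32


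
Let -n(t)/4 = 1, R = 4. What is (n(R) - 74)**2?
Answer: 6084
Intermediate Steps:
n(t) = -4 (n(t) = -4*1 = -4)
(n(R) - 74)**2 = (-4 - 74)**2 = (-78)**2 = 6084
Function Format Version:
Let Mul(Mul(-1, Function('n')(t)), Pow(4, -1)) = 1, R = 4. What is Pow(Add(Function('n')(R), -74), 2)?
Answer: 6084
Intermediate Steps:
Function('n')(t) = -4 (Function('n')(t) = Mul(-4, 1) = -4)
Pow(Add(Function('n')(R), -74), 2) = Pow(Add(-4, -74), 2) = Pow(-78, 2) = 6084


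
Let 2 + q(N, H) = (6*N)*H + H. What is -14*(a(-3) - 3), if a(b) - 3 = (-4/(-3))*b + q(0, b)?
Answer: 126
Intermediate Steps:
q(N, H) = -2 + H + 6*H*N (q(N, H) = -2 + ((6*N)*H + H) = -2 + (6*H*N + H) = -2 + (H + 6*H*N) = -2 + H + 6*H*N)
a(b) = 1 + 7*b/3 (a(b) = 3 + ((-4/(-3))*b + (-2 + b + 6*b*0)) = 3 + ((-4*(-1/3))*b + (-2 + b + 0)) = 3 + (4*b/3 + (-2 + b)) = 3 + (-2 + 7*b/3) = 1 + 7*b/3)
-14*(a(-3) - 3) = -14*((1 + (7/3)*(-3)) - 3) = -14*((1 - 7) - 3) = -14*(-6 - 3) = -14*(-9) = 126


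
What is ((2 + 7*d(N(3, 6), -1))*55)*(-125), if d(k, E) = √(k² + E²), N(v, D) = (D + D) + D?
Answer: -13750 - 240625*√13 ≈ -8.8134e+5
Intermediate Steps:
N(v, D) = 3*D (N(v, D) = 2*D + D = 3*D)
d(k, E) = √(E² + k²)
((2 + 7*d(N(3, 6), -1))*55)*(-125) = ((2 + 7*√((-1)² + (3*6)²))*55)*(-125) = ((2 + 7*√(1 + 18²))*55)*(-125) = ((2 + 7*√(1 + 324))*55)*(-125) = ((2 + 7*√325)*55)*(-125) = ((2 + 7*(5*√13))*55)*(-125) = ((2 + 35*√13)*55)*(-125) = (110 + 1925*√13)*(-125) = -13750 - 240625*√13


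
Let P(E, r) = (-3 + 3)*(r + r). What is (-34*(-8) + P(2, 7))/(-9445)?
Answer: -272/9445 ≈ -0.028798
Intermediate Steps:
P(E, r) = 0 (P(E, r) = 0*(2*r) = 0)
(-34*(-8) + P(2, 7))/(-9445) = (-34*(-8) + 0)/(-9445) = (272 + 0)*(-1/9445) = 272*(-1/9445) = -272/9445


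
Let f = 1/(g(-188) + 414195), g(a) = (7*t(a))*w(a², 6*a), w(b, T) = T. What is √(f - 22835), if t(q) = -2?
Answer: 2*I*√1055484052032282/429987 ≈ 151.11*I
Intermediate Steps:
g(a) = -84*a (g(a) = (7*(-2))*(6*a) = -84*a)
f = 1/429987 (f = 1/(-84*(-188) + 414195) = 1/(15792 + 414195) = 1/429987 ≈ 2.3257e-6)
√(f - 22835) = √(1/429987 - 22835) = √(-9818753144/429987) = 2*I*√1055484052032282/429987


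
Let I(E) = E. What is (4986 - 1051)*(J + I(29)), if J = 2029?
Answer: 8098230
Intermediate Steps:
(4986 - 1051)*(J + I(29)) = (4986 - 1051)*(2029 + 29) = 3935*2058 = 8098230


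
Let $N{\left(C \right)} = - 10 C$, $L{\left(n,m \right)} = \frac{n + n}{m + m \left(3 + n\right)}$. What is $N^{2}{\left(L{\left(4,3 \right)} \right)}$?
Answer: $\frac{100}{9} \approx 11.111$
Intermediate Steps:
$L{\left(n,m \right)} = \frac{2 n}{m + m \left(3 + n\right)}$
$N^{2}{\left(L{\left(4,3 \right)} \right)} = \left(- 10 \cdot 2 \cdot 4 \cdot \frac{1}{3} \frac{1}{4 + 4}\right)^{2} = \left(- 10 \cdot 2 \cdot 4 \cdot \frac{1}{3} \cdot \frac{1}{8}\right)^{2} = \left(\left(-10\right) \frac{1}{3}\right)^{2} = \left(- \frac{10}{3}\right)^{2} = \frac{100}{9}$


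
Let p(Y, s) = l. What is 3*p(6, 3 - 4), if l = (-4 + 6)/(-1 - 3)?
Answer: -3/2 ≈ -1.5000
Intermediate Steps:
l = -1/2 (l = 2/(-4) = 2*(-1/4) = -1/2 ≈ -0.50000)
p(Y, s) = -1/2
3*p(6, 3 - 4) = 3*(-1/2) = -3/2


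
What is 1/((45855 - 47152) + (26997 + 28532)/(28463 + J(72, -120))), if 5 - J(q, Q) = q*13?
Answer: -27532/35653475 ≈ -0.00077221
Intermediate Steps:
J(q, Q) = 5 - 13*q (J(q, Q) = 5 - q*13 = 5 - 13*q)
1/((45855 - 47152) + (26997 + 28532)/(28463 + J(72, -120))) = 1/((45855 - 47152) + (26997 + 28532)/(28463 + (5 - 13*72))) = 1/(-1297 + 55529/(28463 + (5 - 936))) = 1/(-1297 + 55529/(28463 - 931)) = 1/(-1297 + 55529/27532) = 1/(-35653475/27532) = -27532/35653475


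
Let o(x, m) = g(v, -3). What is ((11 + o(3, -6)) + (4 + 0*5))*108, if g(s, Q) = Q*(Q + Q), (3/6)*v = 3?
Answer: 3564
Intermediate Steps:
v = 6 (v = 2*3 = 6)
g(s, Q) = 2*Q² (g(s, Q) = Q*(2*Q) = 2*Q²)
o(x, m) = 18 (o(x, m) = 2*(-3)² = 2*9 = 18)
((11 + o(3, -6)) + (4 + 0*5))*108 = ((11 + 18) + (4 + 0*5))*108 = (29 + (4 + 0))*108 = (29 + 4)*108 = 33*108 = 3564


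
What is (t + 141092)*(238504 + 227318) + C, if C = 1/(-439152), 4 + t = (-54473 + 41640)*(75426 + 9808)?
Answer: -223727774603909599297/439152 ≈ -5.0945e+14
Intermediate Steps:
t = -1093807926 (t = -4 + (-54473 + 41640)*(75426 + 9808) = -4 - 12833*85234 = -4 - 1093807922 = -1093807926)
C = -1/439152 ≈ -2.2771e-6
(t + 141092)*(238504 + 227318) + C = (-1093807926 + 141092)*(238504 + 227318) - 1/439152 = -1093666834*465822 - 1/439152 = -509454071947548 - 1/439152 = -223727774603909599297/439152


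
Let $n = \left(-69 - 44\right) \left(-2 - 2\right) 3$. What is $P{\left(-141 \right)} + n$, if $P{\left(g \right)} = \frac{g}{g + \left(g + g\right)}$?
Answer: $\frac{4069}{3} \approx 1356.3$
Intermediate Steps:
$P{\left(g \right)} = \frac{1}{3}$ ($P{\left(g \right)} = \frac{g}{g + 2 g} = \frac{g}{3 g} = \frac{1}{3 g} g = \frac{1}{3}$)
$n = 1356$ ($n = - 113 \left(\left(-4\right) 3\right) = \left(-113\right) \left(-12\right) = 1356$)
$P{\left(-141 \right)} + n = \frac{1}{3} + 1356 = \frac{4069}{3}$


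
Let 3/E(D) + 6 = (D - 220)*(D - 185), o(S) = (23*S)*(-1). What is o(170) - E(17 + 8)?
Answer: -40656181/10398 ≈ -3910.0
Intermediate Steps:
o(S) = -23*S
E(D) = 3/(-6 + (-220 + D)*(-185 + D)) (E(D) = 3/(-6 + (D - 220)*(D - 185)) = 3/(-6 + (-220 + D)*(-185 + D)))
o(170) - E(17 + 8) = -23*170 - 3/(40694 + (17 + 8)² - 405*(17 + 8)) = -3910 - 3/(40694 + 25² - 405*25) = -3910 - 3/(40694 + 625 - 10125) = -3910 - 3/31194 = -3910 - 1*1/10398 = -3910 - 1/10398 = -40656181/10398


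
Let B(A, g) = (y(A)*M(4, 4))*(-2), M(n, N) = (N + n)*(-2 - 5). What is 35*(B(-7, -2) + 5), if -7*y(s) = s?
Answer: 4095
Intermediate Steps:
y(s) = -s/7
M(n, N) = -7*N - 7*n (M(n, N) = (N + n)*(-7) = -7*N - 7*n)
B(A, g) = -16*A (B(A, g) = ((-A/7)*(-7*4 - 7*4))*(-2) = ((-A/7)*(-28 - 28))*(-2) = (-A/7*(-56))*(-2) = (8*A)*(-2) = -16*A)
35*(B(-7, -2) + 5) = 35*(-16*(-7) + 5) = 35*(112 + 5) = 35*117 = 4095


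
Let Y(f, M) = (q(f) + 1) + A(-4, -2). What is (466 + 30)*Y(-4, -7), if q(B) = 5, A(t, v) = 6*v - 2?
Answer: -3968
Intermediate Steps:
A(t, v) = -2 + 6*v
Y(f, M) = -8 (Y(f, M) = (5 + 1) + (-2 + 6*(-2)) = 6 + (-2 - 12) = 6 - 14 = -8)
(466 + 30)*Y(-4, -7) = (466 + 30)*(-8) = 496*(-8) = -3968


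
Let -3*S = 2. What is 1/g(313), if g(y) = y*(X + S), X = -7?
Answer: -3/7199 ≈ -0.00041672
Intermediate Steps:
S = -⅔ (S = -⅓*2 = -⅔ ≈ -0.66667)
g(y) = -23*y/3 (g(y) = y*(-7 - ⅔) = y*(-23/3) = -23*y/3)
1/g(313) = 1/(-23/3*313) = 1/(-7199/3) = -3/7199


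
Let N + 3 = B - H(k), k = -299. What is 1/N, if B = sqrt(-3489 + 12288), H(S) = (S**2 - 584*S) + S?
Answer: -87907/23182919014 - sqrt(8799)/69548757042 ≈ -3.7932e-6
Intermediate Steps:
H(S) = S**2 - 583*S
B = sqrt(8799) ≈ 93.803
N = -263721 + sqrt(8799) (N = -3 + (sqrt(8799) - (-299)*(-583 - 299)) = -3 + (sqrt(8799) - (-299)*(-882)) = -3 + (sqrt(8799) - 1*263718) = -3 + (sqrt(8799) - 263718) = -3 + (-263718 + sqrt(8799)) = -263721 + sqrt(8799) ≈ -2.6363e+5)
1/N = 1/(-263721 + sqrt(8799))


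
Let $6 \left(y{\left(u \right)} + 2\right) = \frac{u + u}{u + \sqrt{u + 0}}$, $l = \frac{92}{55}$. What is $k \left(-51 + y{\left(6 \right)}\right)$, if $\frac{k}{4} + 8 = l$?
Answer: $\frac{366096}{275} + \frac{464 \sqrt{6}}{275} \approx 1335.4$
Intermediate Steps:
$l = \frac{92}{55}$ ($l = 92 \cdot \frac{1}{55} = \frac{92}{55} \approx 1.6727$)
$k = - \frac{1392}{55}$ ($k = -32 + 4 \cdot \frac{92}{55} = -32 + \frac{368}{55} = - \frac{1392}{55} \approx -25.309$)
$y{\left(u \right)} = -2 + \frac{u}{3 \left(u + \sqrt{u}\right)}$ ($y{\left(u \right)} = -2 + \frac{\left(u + u\right) \frac{1}{u + \sqrt{u + 0}}}{6} = -2 + \frac{2 u \frac{1}{u + \sqrt{u}}}{6} = -2 + \frac{u}{3 \left(u + \sqrt{u}\right)}$)
$k \left(-51 + y{\left(6 \right)}\right) = - \frac{1392 \left(-51 + \frac{- 2 \sqrt{6} - 10}{6 + \sqrt{6}}\right)}{55} = - \frac{1392 \left(-51 + \frac{-10 - 2 \sqrt{6}}{6 + \sqrt{6}}\right)}{55} = \frac{70992}{55} - \frac{1392 \left(-10 - 2 \sqrt{6}\right)}{55 \left(6 + \sqrt{6}\right)}$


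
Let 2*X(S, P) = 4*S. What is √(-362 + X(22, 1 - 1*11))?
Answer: I*√318 ≈ 17.833*I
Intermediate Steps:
X(S, P) = 2*S (X(S, P) = (4*S)/2 = 2*S)
√(-362 + X(22, 1 - 1*11)) = √(-362 + 2*22) = √(-362 + 44) = √(-318) = I*√318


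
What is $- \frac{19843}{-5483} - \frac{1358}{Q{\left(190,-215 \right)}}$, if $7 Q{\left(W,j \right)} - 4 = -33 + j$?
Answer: $\frac{28481545}{668926} \approx 42.578$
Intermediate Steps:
$Q{\left(W,j \right)} = - \frac{29}{7} + \frac{j}{7}$ ($Q{\left(W,j \right)} = \frac{4}{7} + \frac{-33 + j}{7} = \frac{4}{7} + \left(- \frac{33}{7} + \frac{j}{7}\right) = - \frac{29}{7} + \frac{j}{7}$)
$- \frac{19843}{-5483} - \frac{1358}{Q{\left(190,-215 \right)}} = - \frac{19843}{-5483} - \frac{1358}{- \frac{29}{7} + \frac{1}{7} \left(-215\right)} = \left(-19843\right) \left(- \frac{1}{5483}\right) - \frac{1358}{- \frac{29}{7} - \frac{215}{7}} = \frac{19843}{5483} - \frac{1358}{- \frac{244}{7}} = \frac{19843}{5483} - - \frac{4753}{122} = \frac{19843}{5483} + \frac{4753}{122} = \frac{28481545}{668926}$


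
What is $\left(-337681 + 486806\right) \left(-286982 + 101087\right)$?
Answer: $-27721591875$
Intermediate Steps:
$\left(-337681 + 486806\right) \left(-286982 + 101087\right) = 149125 \left(-185895\right) = -27721591875$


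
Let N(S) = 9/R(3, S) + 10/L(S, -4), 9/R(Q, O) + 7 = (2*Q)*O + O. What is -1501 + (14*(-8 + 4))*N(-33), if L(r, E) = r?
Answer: 390851/33 ≈ 11844.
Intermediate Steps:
R(Q, O) = 9/(-7 + O + 2*O*Q) (R(Q, O) = 9/(-7 + ((2*Q)*O + O)) = 9/(-7 + (2*O*Q + O)) = 9/(-7 + (O + 2*O*Q)) = 9/(-7 + O + 2*O*Q))
N(S) = -7 + 7*S + 10/S (N(S) = 9/((9/(-7 + S + 2*S*3))) + 10/S = 9/((9/(-7 + S + 6*S))) + 10/S = 9/((9/(-7 + 7*S))) + 10/S = 9*(-7/9 + 7*S/9) + 10/S = (-7 + 7*S) + 10/S = -7 + 7*S + 10/S)
-1501 + (14*(-8 + 4))*N(-33) = -1501 + (14*(-8 + 4))*(-7 + 7*(-33) + 10/(-33)) = -1501 + (14*(-4))*(-7 - 231 + 10*(-1/33)) = -1501 - 56*(-7 - 231 - 10/33) = -1501 - 56*(-7864/33) = -1501 + 440384/33 = 390851/33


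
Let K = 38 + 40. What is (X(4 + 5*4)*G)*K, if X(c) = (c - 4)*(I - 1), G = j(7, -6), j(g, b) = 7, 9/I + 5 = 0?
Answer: -30576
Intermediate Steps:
I = -9/5 (I = 9/(-5 + 0) = 9/(-5) = 9*(-⅕) = -9/5 ≈ -1.8000)
K = 78
G = 7
X(c) = 56/5 - 14*c/5 (X(c) = (c - 4)*(-9/5 - 1) = (-4 + c)*(-14/5) = 56/5 - 14*c/5)
(X(4 + 5*4)*G)*K = ((56/5 - 14*(4 + 5*4)/5)*7)*78 = ((56/5 - 14*(4 + 20)/5)*7)*78 = ((56/5 - 14/5*24)*7)*78 = ((56/5 - 336/5)*7)*78 = -56*7*78 = -392*78 = -30576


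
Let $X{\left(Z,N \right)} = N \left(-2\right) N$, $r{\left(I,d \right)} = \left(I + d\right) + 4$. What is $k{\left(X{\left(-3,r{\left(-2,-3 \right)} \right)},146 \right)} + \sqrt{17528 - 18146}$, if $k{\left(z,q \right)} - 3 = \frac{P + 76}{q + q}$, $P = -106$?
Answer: $\frac{423}{146} + i \sqrt{618} \approx 2.8973 + 24.86 i$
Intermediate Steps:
$r{\left(I,d \right)} = 4 + I + d$
$X{\left(Z,N \right)} = - 2 N^{2}$ ($X{\left(Z,N \right)} = - 2 N N = - 2 N^{2}$)
$k{\left(z,q \right)} = 3 - \frac{15}{q}$ ($k{\left(z,q \right)} = 3 + \frac{-106 + 76}{q + q} = 3 - \frac{30}{2 q} = 3 - 30 \frac{1}{2 q} = 3 - \frac{15}{q}$)
$k{\left(X{\left(-3,r{\left(-2,-3 \right)} \right)},146 \right)} + \sqrt{17528 - 18146} = \left(3 - \frac{15}{146}\right) + \sqrt{17528 - 18146} = \left(3 - \frac{15}{146}\right) + \sqrt{-618} = \left(3 - \frac{15}{146}\right) + i \sqrt{618} = \frac{423}{146} + i \sqrt{618}$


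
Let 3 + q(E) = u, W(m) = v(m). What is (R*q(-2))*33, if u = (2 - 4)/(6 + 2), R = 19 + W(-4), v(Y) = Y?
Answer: -6435/4 ≈ -1608.8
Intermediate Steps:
W(m) = m
R = 15 (R = 19 - 4 = 15)
u = -¼ (u = -2/8 = -2*⅛ = -¼ ≈ -0.25000)
q(E) = -13/4 (q(E) = -3 - ¼ = -13/4)
(R*q(-2))*33 = (15*(-13/4))*33 = -195/4*33 = -6435/4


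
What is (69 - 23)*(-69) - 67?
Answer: -3241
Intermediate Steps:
(69 - 23)*(-69) - 67 = 46*(-69) - 67 = -3174 - 67 = -3241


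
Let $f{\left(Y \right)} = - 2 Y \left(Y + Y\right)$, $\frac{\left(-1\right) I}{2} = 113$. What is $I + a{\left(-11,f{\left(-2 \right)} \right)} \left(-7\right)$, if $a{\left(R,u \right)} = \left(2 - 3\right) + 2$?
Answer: $-233$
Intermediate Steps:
$I = -226$ ($I = \left(-2\right) 113 = -226$)
$f{\left(Y \right)} = - 4 Y^{2}$ ($f{\left(Y \right)} = - 2 Y 2 Y = - 4 Y^{2}$)
$a{\left(R,u \right)} = 1$ ($a{\left(R,u \right)} = -1 + 2 = 1$)
$I + a{\left(-11,f{\left(-2 \right)} \right)} \left(-7\right) = -226 + 1 \left(-7\right) = -226 - 7 = -233$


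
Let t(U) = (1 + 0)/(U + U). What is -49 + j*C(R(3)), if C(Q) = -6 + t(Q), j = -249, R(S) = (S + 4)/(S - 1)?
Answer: 9866/7 ≈ 1409.4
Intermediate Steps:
t(U) = 1/(2*U)
R(S) = (4 + S)/(-1 + S)
C(Q) = -6 + 1/(2*Q)
-49 + j*C(R(3)) = -49 - 249*(-6 + 1/(2*(((4 + 3)/(-1 + 3))))) = -49 - 249*(-6 + 1/(2*((7/2)))) = -49 - 249*(-6 + 1/(2*(((½)*7)))) = -49 - 249*(-6 + 1/(2*(7/2))) = -49 - 249*(-6 + (½)*(2/7)) = -49 - 249*(-6 + ⅐) = -49 - 249*(-41/7) = -49 + 10209/7 = 9866/7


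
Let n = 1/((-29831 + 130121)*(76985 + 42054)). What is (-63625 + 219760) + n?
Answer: 1864005411236851/11938421310 ≈ 1.5614e+5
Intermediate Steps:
n = 1/11938421310 (n = 1/(100290*119039) = 1/11938421310 ≈ 8.3763e-11)
(-63625 + 219760) + n = (-63625 + 219760) + 1/11938421310 = 156135 + 1/11938421310 = 1864005411236851/11938421310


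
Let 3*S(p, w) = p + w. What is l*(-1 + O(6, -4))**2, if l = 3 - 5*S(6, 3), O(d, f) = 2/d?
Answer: -16/3 ≈ -5.3333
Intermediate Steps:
S(p, w) = p/3 + w/3 (S(p, w) = (p + w)/3 = p/3 + w/3)
l = -12 (l = 3 - 5*((1/3)*6 + (1/3)*3) = 3 - 5*(2 + 1) = 3 - 5*3 = 3 - 15 = -12)
l*(-1 + O(6, -4))**2 = -12*(-1 + 2/6)**2 = -12*(-1 + 2*(1/6))**2 = -12*(-1 + 1/3)**2 = -12*(-2/3)**2 = -12*4/9 = -16/3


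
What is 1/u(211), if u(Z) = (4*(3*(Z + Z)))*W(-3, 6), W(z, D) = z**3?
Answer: -1/136728 ≈ -7.3138e-6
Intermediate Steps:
u(Z) = -648*Z (u(Z) = (4*(3*(Z + Z)))*(-3)**3 = (4*(3*(2*Z)))*(-27) = (4*(6*Z))*(-27) = (24*Z)*(-27) = -648*Z)
1/u(211) = 1/(-648*211) = 1/(-136728) = -1/136728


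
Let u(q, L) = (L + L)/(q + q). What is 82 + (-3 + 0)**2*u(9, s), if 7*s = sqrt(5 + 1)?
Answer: 82 + sqrt(6)/7 ≈ 82.350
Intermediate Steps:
s = sqrt(6)/7 (s = sqrt(5 + 1)/7 = sqrt(6)/7 ≈ 0.34993)
u(q, L) = L/q (u(q, L) = (2*L)/((2*q)) = (2*L)*(1/(2*q)) = L/q)
82 + (-3 + 0)**2*u(9, s) = 82 + (-3 + 0)**2*((sqrt(6)/7)/9) = 82 + (-3)**2*((sqrt(6)/7)*(1/9)) = 82 + 9*(sqrt(6)/63) = 82 + sqrt(6)/7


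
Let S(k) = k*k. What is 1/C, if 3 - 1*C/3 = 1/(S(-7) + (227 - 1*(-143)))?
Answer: 419/3768 ≈ 0.11120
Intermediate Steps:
S(k) = k²
C = 3768/419 (C = 9 - 3/((-7)² + (227 - 1*(-143))) = 9 - 3/(49 + (227 + 143)) = 9 - 3/(49 + 370) = 9 - 3/419 = 3768/419 ≈ 8.9928)
1/C = 1/(3768/419) = 419/3768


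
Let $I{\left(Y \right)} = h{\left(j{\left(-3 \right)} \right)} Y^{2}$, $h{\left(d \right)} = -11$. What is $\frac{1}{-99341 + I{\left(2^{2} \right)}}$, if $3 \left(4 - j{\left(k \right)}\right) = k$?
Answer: $- \frac{1}{99517} \approx -1.0049 \cdot 10^{-5}$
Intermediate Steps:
$j{\left(k \right)} = 4 - \frac{k}{3}$
$I{\left(Y \right)} = - 11 Y^{2}$
$\frac{1}{-99341 + I{\left(2^{2} \right)}} = \frac{1}{-99341 - 11 \left(2^{2}\right)^{2}} = \frac{1}{-99341 - 11 \cdot 4^{2}} = \frac{1}{-99341 - 176} = \frac{1}{-99517} = - \frac{1}{99517}$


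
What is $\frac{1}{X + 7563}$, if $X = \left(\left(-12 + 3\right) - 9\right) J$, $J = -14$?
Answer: $\frac{1}{7815} \approx 0.00012796$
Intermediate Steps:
$X = 252$ ($X = \left(\left(-12 + 3\right) - 9\right) \left(-14\right) = \left(-9 - 9\right) \left(-14\right) = \left(-18\right) \left(-14\right) = 252$)
$\frac{1}{X + 7563} = \frac{1}{252 + 7563} = \frac{1}{7815}$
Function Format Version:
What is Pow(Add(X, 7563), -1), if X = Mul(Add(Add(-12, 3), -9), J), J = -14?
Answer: Rational(1, 7815) ≈ 0.00012796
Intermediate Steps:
X = 252 (X = Mul(Add(Add(-12, 3), -9), -14) = Mul(Add(-9, -9), -14) = Mul(-18, -14) = 252)
Pow(Add(X, 7563), -1) = Pow(Add(252, 7563), -1) = Pow(7815, -1) = Rational(1, 7815)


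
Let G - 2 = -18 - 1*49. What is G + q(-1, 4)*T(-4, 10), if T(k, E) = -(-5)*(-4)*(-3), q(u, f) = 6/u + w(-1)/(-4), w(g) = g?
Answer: -410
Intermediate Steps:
q(u, f) = ¼ + 6/u (q(u, f) = 6/u - 1/(-4) = 6/u - 1*(-¼) = 6/u + ¼ = ¼ + 6/u)
T(k, E) = 60 (T(k, E) = -5*4*(-3) = -20*(-3) = 60)
G = -65 (G = 2 + (-18 - 1*49) = 2 + (-18 - 49) = 2 - 67 = -65)
G + q(-1, 4)*T(-4, 10) = -65 + ((¼)*(24 - 1)/(-1))*60 = -65 + ((¼)*(-1)*23)*60 = -65 - 23/4*60 = -65 - 345 = -410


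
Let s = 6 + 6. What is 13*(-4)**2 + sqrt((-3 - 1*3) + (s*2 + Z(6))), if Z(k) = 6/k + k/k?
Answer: 208 + 2*sqrt(5) ≈ 212.47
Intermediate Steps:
Z(k) = 1 + 6/k (Z(k) = 6/k + 1 = 1 + 6/k)
s = 12
13*(-4)**2 + sqrt((-3 - 1*3) + (s*2 + Z(6))) = 13*(-4)**2 + sqrt((-3 - 1*3) + (12*2 + (6 + 6)/6)) = 13*16 + sqrt((-3 - 3) + (24 + (1/6)*12)) = 208 + sqrt(-6 + (24 + 2)) = 208 + sqrt(-6 + 26) = 208 + sqrt(20) = 208 + 2*sqrt(5)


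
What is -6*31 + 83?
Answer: -103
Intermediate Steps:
-6*31 + 83 = -186 + 83 = -103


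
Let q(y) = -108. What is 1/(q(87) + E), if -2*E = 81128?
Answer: -1/40672 ≈ -2.4587e-5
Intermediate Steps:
E = -40564 (E = -½*81128 = -40564)
1/(q(87) + E) = 1/(-108 - 40564) = 1/(-40672) = -1/40672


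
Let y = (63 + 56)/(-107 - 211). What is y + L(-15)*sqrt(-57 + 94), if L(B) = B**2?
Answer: -119/318 + 225*sqrt(37) ≈ 1368.2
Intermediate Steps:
y = -119/318 (y = 119/(-318) = 119*(-1/318) = -119/318 ≈ -0.37421)
y + L(-15)*sqrt(-57 + 94) = -119/318 + (-15)**2*sqrt(-57 + 94) = -119/318 + 225*sqrt(37)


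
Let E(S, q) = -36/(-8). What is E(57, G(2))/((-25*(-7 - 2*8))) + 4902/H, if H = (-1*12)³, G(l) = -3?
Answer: -468479/165600 ≈ -2.8290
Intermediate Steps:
H = -1728 (H = (-12)³ = -1728)
E(S, q) = 9/2 (E(S, q) = -36*(-⅛) = 9/2)
E(57, G(2))/((-25*(-7 - 2*8))) + 4902/H = 9/(2*((-25*(-7 - 2*8)))) + 4902/(-1728) = 9/(2*((-25*(-7 - 16)))) + 4902*(-1/1728) = 9/(2*((-25*(-23)))) - 817/288 = (9/2)/575 - 817/288 = (9/2)*(1/575) - 817/288 = 9/1150 - 817/288 = -468479/165600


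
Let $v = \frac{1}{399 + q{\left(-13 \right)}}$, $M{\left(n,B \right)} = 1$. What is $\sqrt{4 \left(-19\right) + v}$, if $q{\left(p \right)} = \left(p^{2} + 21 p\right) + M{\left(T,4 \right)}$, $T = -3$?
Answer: $\frac{i \sqrt{1664630}}{148} \approx 8.7176 i$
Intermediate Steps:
$q{\left(p \right)} = 1 + p^{2} + 21 p$ ($q{\left(p \right)} = \left(p^{2} + 21 p\right) + 1 = 1 + p^{2} + 21 p$)
$v = \frac{1}{296}$ ($v = \frac{1}{399 + \left(1 + \left(-13\right)^{2} + 21 \left(-13\right)\right)} = \frac{1}{399 + \left(1 + 169 - 273\right)} = \frac{1}{399 - 103} = \frac{1}{296} \approx 0.0033784$)
$\sqrt{4 \left(-19\right) + v} = \sqrt{4 \left(-19\right) + \frac{1}{296}} = \sqrt{-76 + \frac{1}{296}} = \sqrt{- \frac{22495}{296}} = \frac{i \sqrt{1664630}}{148}$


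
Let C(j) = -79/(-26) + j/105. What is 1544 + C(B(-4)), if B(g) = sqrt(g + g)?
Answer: 40223/26 + 2*I*sqrt(2)/105 ≈ 1547.0 + 0.026937*I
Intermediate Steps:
B(g) = sqrt(2)*sqrt(g) (B(g) = sqrt(2*g) = sqrt(2)*sqrt(g))
C(j) = 79/26 + j/105 (C(j) = -79*(-1/26) + j*(1/105) = 79/26 + j/105)
1544 + C(B(-4)) = 1544 + (79/26 + (sqrt(2)*sqrt(-4))/105) = 1544 + (79/26 + (sqrt(2)*(2*I))/105) = 1544 + (79/26 + (2*I*sqrt(2))/105) = 1544 + (79/26 + 2*I*sqrt(2)/105) = 40223/26 + 2*I*sqrt(2)/105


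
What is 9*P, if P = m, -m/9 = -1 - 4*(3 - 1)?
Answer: 729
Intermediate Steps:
m = 81 (m = -9*(-1 - 4*(3 - 1)) = -9*(-1 - 4*2) = -9*(-1 - 8) = -9*(-9) = 81)
P = 81
9*P = 9*81 = 729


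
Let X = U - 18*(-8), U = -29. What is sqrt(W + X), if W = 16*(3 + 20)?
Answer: sqrt(483) ≈ 21.977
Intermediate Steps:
X = 115 (X = -29 - 18*(-8) = -29 + 144 = 115)
W = 368 (W = 16*23 = 368)
sqrt(W + X) = sqrt(368 + 115) = sqrt(483)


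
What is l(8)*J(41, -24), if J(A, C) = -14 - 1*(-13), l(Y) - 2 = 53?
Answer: -55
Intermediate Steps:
l(Y) = 55 (l(Y) = 2 + 53 = 55)
J(A, C) = -1 (J(A, C) = -14 + 13 = -1)
l(8)*J(41, -24) = 55*(-1) = -55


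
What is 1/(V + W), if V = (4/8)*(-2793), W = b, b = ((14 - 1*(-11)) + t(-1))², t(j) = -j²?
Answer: -2/1641 ≈ -0.0012188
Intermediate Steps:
b = 576 (b = ((14 - 1*(-11)) - 1*(-1)²)² = ((14 + 11) - 1*1)² = (25 - 1)² = 24² = 576)
W = 576
V = -2793/2 (V = (4*(⅛))*(-2793) = (½)*(-2793) = -2793/2 ≈ -1396.5)
1/(V + W) = 1/(-2793/2 + 576) = 1/(-1641/2) = -2/1641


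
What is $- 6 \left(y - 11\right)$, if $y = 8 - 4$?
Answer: $42$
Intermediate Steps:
$y = 4$
$- 6 \left(y - 11\right) = - 6 \left(4 - 11\right) = \left(-6\right) \left(-7\right) = 42$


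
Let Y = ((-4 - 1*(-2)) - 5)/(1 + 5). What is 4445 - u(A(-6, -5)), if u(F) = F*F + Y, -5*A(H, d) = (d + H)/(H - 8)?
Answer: 65358287/14700 ≈ 4446.1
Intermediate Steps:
Y = -7/6 (Y = ((-4 + 2) - 5)/6 = (-2 - 5)*(1/6) = -7*1/6 = -7/6 ≈ -1.1667)
A(H, d) = -(H + d)/(5*(-8 + H)) (A(H, d) = -(d + H)/(5*(H - 8)) = -(H + d)/(5*(-8 + H)))
u(F) = -7/6 + F**2 (u(F) = F*F - 7/6 = F**2 - 7/6 = -7/6 + F**2)
4445 - u(A(-6, -5)) = 4445 - (-7/6 + ((-1*(-6) - 1*(-5))/(5*(-8 - 6)))**2) = 4445 - (-7/6 + ((1/5)*(6 + 5)/(-14))**2) = 4445 - (-7/6 + ((1/5)*(-1/14)*11)**2) = 4445 - (-7/6 + (-11/70)**2) = 4445 - (-7/6 + 121/4900) = 4445 - 1*(-16787/14700) = 4445 + 16787/14700 = 65358287/14700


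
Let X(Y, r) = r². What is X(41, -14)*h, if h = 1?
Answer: 196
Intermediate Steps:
X(41, -14)*h = (-14)²*1 = 196*1 = 196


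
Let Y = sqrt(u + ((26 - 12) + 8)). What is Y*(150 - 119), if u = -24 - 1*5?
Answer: 31*I*sqrt(7) ≈ 82.018*I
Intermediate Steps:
u = -29 (u = -24 - 5 = -29)
Y = I*sqrt(7) (Y = sqrt(-29 + ((26 - 12) + 8)) = sqrt(-29 + (14 + 8)) = sqrt(-29 + 22) = sqrt(-7) = I*sqrt(7) ≈ 2.6458*I)
Y*(150 - 119) = (I*sqrt(7))*(150 - 119) = (I*sqrt(7))*31 = 31*I*sqrt(7)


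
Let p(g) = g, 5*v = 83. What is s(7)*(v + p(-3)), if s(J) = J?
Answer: 476/5 ≈ 95.200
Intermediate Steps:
v = 83/5 (v = (1/5)*83 = 83/5 ≈ 16.600)
s(7)*(v + p(-3)) = 7*(83/5 - 3) = 7*(68/5) = 476/5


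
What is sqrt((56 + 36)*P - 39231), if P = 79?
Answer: I*sqrt(31963) ≈ 178.78*I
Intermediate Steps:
sqrt((56 + 36)*P - 39231) = sqrt((56 + 36)*79 - 39231) = sqrt(92*79 - 39231) = sqrt(7268 - 39231) = sqrt(-31963) = I*sqrt(31963)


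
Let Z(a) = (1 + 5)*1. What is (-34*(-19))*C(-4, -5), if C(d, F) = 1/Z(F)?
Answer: 323/3 ≈ 107.67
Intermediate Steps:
Z(a) = 6 (Z(a) = 6*1 = 6)
C(d, F) = ⅙ (C(d, F) = 1/6 = ⅙)
(-34*(-19))*C(-4, -5) = -34*(-19)*(⅙) = 646*(⅙) = 323/3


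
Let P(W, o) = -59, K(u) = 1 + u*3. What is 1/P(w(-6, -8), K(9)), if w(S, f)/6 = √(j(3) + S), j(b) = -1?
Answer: -1/59 ≈ -0.016949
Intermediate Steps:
K(u) = 1 + 3*u
w(S, f) = 6*√(-1 + S)
1/P(w(-6, -8), K(9)) = 1/(-59) = -1/59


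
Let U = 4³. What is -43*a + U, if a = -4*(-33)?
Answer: -5612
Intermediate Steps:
a = 132
U = 64
-43*a + U = -43*132 + 64 = -5676 + 64 = -5612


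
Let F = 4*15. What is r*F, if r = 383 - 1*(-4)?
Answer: 23220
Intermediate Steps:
F = 60
r = 387 (r = 383 + 4 = 387)
r*F = 387*60 = 23220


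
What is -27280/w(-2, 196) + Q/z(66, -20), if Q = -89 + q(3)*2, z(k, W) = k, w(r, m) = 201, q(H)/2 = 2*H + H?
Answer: -201237/1474 ≈ -136.52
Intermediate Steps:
q(H) = 6*H (q(H) = 2*(2*H + H) = 2*(3*H) = 6*H)
Q = -53 (Q = -89 + (6*3)*2 = -89 + 18*2 = -89 + 36 = -53)
-27280/w(-2, 196) + Q/z(66, -20) = -27280/201 - 53/66 = -201237/1474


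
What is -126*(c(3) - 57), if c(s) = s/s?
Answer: 7056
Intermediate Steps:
c(s) = 1
-126*(c(3) - 57) = -126*(1 - 57) = -126*(-56) = 7056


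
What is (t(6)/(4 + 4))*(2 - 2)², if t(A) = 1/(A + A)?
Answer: 0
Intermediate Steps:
t(A) = 1/(2*A)
(t(6)/(4 + 4))*(2 - 2)² = (((½)/6)/(4 + 4))*(2 - 2)² = (((½)*(⅙))/8)*0² = ((1/12)*(⅛))*0 = (1/96)*0 = 0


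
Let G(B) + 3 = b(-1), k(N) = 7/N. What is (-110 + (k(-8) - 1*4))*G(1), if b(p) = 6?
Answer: -2757/8 ≈ -344.63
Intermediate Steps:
G(B) = 3 (G(B) = -3 + 6 = 3)
(-110 + (k(-8) - 1*4))*G(1) = (-110 + (7/(-8) - 1*4))*3 = (-110 + (7*(-⅛) - 4))*3 = (-110 + (-7/8 - 4))*3 = (-110 - 39/8)*3 = -919/8*3 = -2757/8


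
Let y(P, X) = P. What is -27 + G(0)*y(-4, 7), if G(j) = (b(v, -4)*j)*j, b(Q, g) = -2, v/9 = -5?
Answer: -27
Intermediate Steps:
v = -45 (v = 9*(-5) = -45)
G(j) = -2*j² (G(j) = (-2*j)*j = -2*j²)
-27 + G(0)*y(-4, 7) = -27 - 2*0²*(-4) = -27 - 2*0*(-4) = -27 + 0*(-4) = -27 + 0 = -27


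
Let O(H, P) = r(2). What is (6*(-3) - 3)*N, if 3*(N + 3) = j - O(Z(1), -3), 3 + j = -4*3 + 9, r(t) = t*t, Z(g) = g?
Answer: 133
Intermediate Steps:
r(t) = t**2
O(H, P) = 4 (O(H, P) = 2**2 = 4)
j = -6 (j = -3 + (-4*3 + 9) = -3 + (-12 + 9) = -3 - 3 = -6)
N = -19/3 (N = -3 + (-6 - 1*4)/3 = -3 + (-6 - 4)/3 = -3 + (1/3)*(-10) = -3 - 10/3 = -19/3 ≈ -6.3333)
(6*(-3) - 3)*N = (6*(-3) - 3)*(-19/3) = (-18 - 3)*(-19/3) = -21*(-19/3) = 133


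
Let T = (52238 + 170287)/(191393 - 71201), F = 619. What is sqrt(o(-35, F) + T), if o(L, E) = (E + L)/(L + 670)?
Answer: sqrt(28023859132510)/3180080 ≈ 1.6647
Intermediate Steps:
o(L, E) = (E + L)/(670 + L)
T = 74175/40064 (T = 222525/120192 = 222525*(1/120192) = 74175/40064 ≈ 1.8514)
sqrt(o(-35, F) + T) = sqrt((619 - 35)/(670 - 35) + 74175/40064) = sqrt(584/635 + 74175/40064) = sqrt(70498501/25440640) = sqrt(28023859132510)/3180080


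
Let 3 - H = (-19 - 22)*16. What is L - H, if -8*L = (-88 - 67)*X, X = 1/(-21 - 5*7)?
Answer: -295387/448 ≈ -659.35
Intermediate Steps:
X = -1/56 (X = 1/(-21 - 35) = 1/(-56) = -1/56 ≈ -0.017857)
L = -155/448 (L = -(-88 - 67)*(-1)/(8*56) = -(-155)*(-1)/(8*56) = -⅛*155/56 = -155/448 ≈ -0.34598)
H = 659 (H = 3 - (-19 - 22)*16 = 3 - (-41)*16 = 3 - 1*(-656) = 3 + 656 = 659)
L - H = -155/448 - 1*659 = -155/448 - 659 = -295387/448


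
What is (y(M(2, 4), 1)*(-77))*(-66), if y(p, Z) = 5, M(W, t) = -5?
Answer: 25410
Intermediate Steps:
(y(M(2, 4), 1)*(-77))*(-66) = (5*(-77))*(-66) = -385*(-66) = 25410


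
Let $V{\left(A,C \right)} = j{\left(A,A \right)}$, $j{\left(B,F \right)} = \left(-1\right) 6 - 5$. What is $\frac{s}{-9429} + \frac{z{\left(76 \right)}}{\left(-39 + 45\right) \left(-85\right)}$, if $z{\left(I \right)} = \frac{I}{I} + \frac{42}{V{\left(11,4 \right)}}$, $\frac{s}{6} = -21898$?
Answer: $\frac{245792993}{17632230} \approx 13.94$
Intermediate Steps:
$j{\left(B,F \right)} = -11$ ($j{\left(B,F \right)} = -6 - 5 = -11$)
$V{\left(A,C \right)} = -11$
$s = -131388$ ($s = 6 \left(-21898\right) = -131388$)
$z{\left(I \right)} = - \frac{31}{11}$ ($z{\left(I \right)} = \frac{I}{I} + \frac{42}{-11} = 1 + 42 \left(- \frac{1}{11}\right) = 1 - \frac{42}{11} = - \frac{31}{11}$)
$\frac{s}{-9429} + \frac{z{\left(76 \right)}}{\left(-39 + 45\right) \left(-85\right)} = - \frac{131388}{-9429} - \frac{31}{11 \left(-39 + 45\right) \left(-85\right)} = \left(-131388\right) \left(- \frac{1}{9429}\right) - \frac{31}{11 \cdot 6 \left(-85\right)} = \frac{43796}{3143} - \frac{31}{11 \left(-510\right)} = \frac{43796}{3143} - - \frac{31}{5610} = \frac{43796}{3143} + \frac{31}{5610} = \frac{245792993}{17632230}$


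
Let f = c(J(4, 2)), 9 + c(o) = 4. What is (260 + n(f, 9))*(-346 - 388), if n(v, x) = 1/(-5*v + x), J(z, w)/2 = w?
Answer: -3244647/17 ≈ -1.9086e+5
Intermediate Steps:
J(z, w) = 2*w
c(o) = -5 (c(o) = -9 + 4 = -5)
f = -5
n(v, x) = 1/(x - 5*v)
(260 + n(f, 9))*(-346 - 388) = (260 + 1/(9 - 5*(-5)))*(-346 - 388) = (260 + 1/(9 + 25))*(-734) = (260 + 1/34)*(-734) = (8841/34)*(-734) = -3244647/17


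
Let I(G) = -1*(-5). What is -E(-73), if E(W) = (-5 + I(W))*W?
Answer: 0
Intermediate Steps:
I(G) = 5
E(W) = 0 (E(W) = (-5 + 5)*W = 0*W = 0)
-E(-73) = -1*0 = 0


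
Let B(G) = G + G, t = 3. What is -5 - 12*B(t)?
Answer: -77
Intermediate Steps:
B(G) = 2*G
-5 - 12*B(t) = -5 - 24*3 = -5 - 12*6 = -5 - 72 = -77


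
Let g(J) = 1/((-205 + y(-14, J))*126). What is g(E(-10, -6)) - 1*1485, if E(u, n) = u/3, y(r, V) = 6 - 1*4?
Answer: -37983331/25578 ≈ -1485.0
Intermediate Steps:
y(r, V) = 2 (y(r, V) = 6 - 4 = 2)
E(u, n) = u/3 (E(u, n) = u*(1/3) = u/3)
g(J) = -1/25578 (g(J) = 1/((-205 + 2)*126) = (1/126)/(-203) = -1/203*1/126 = -1/25578)
g(E(-10, -6)) - 1*1485 = -1/25578 - 1*1485 = -1/25578 - 1485 = -37983331/25578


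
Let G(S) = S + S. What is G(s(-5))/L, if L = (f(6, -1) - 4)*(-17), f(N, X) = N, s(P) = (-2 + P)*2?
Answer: 14/17 ≈ 0.82353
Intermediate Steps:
s(P) = -4 + 2*P
G(S) = 2*S
L = -34 (L = (6 - 4)*(-17) = 2*(-17) = -34)
G(s(-5))/L = (2*(-4 + 2*(-5)))/(-34) = (2*(-4 - 10))*(-1/34) = (2*(-14))*(-1/34) = -28*(-1/34) = 14/17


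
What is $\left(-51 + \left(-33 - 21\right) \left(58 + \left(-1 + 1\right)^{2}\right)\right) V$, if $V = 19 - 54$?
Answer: $111405$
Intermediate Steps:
$V = -35$ ($V = 19 - 54 = -35$)
$\left(-51 + \left(-33 - 21\right) \left(58 + \left(-1 + 1\right)^{2}\right)\right) V = \left(-51 + \left(-33 - 21\right) \left(58 + \left(-1 + 1\right)^{2}\right)\right) \left(-35\right) = \left(-51 - 54 \left(58 + 0^{2}\right)\right) \left(-35\right) = \left(-51 - 54 \left(58 + 0\right)\right) \left(-35\right) = \left(-51 - 3132\right) \left(-35\right) = \left(-3183\right) \left(-35\right) = 111405$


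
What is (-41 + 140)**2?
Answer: 9801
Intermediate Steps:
(-41 + 140)**2 = 99**2 = 9801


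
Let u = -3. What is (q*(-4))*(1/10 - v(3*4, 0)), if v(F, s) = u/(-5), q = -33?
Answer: -66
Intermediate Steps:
v(F, s) = ⅗ (v(F, s) = -3/(-5) = -3*(-⅕) = ⅗)
(q*(-4))*(1/10 - v(3*4, 0)) = (-33*(-4))*(1/10 - 1*⅗) = 132*(⅒ - ⅗) = 132*(-½) = -66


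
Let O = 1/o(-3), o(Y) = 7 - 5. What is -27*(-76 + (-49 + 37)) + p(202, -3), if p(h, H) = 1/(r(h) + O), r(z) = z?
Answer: 962282/405 ≈ 2376.0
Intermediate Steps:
o(Y) = 2
O = ½ (O = 1/2 = ½ ≈ 0.50000)
p(h, H) = 1/(½ + h) (p(h, H) = 1/(h + ½) = 1/(½ + h))
-27*(-76 + (-49 + 37)) + p(202, -3) = -27*(-76 + (-49 + 37)) + 2/(1 + 2*202) = -27*(-76 - 12) + 2/(1 + 404) = -27*(-88) + 2/405 = 2376 + 2*(1/405) = 2376 + 2/405 = 962282/405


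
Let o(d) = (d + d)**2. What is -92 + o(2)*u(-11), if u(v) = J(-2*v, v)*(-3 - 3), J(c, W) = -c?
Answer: 2020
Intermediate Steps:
o(d) = 4*d**2 (o(d) = (2*d)**2 = 4*d**2)
u(v) = -12*v (u(v) = (-(-2)*v)*(-3 - 3) = (2*v)*(-6) = -12*v)
-92 + o(2)*u(-11) = -92 + (4*2**2)*(-12*(-11)) = -92 + (4*4)*132 = -92 + 16*132 = -92 + 2112 = 2020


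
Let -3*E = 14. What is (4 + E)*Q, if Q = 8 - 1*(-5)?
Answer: -26/3 ≈ -8.6667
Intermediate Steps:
E = -14/3 (E = -1/3*14 = -14/3 ≈ -4.6667)
Q = 13 (Q = 8 + 5 = 13)
(4 + E)*Q = (4 - 14/3)*13 = -2/3*13 = -26/3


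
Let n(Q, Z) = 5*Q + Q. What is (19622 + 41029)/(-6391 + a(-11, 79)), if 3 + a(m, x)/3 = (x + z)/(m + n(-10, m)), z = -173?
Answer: -4306221/454118 ≈ -9.4826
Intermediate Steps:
n(Q, Z) = 6*Q
a(m, x) = -9 + 3*(-173 + x)/(-60 + m) (a(m, x) = -9 + 3*((x - 173)/(m + 6*(-10))) = -9 + 3*((-173 + x)/(m - 60)) = -9 + 3*((-173 + x)/(-60 + m)) = -9 + 3*(-173 + x)/(-60 + m))
(19622 + 41029)/(-6391 + a(-11, 79)) = (19622 + 41029)/(-6391 + 3*(7 + 79 - 3*(-11))/(-60 - 11)) = 60651/(-6391 + 3*(7 + 79 + 33)/(-71)) = 60651/(-6391 + 3*(-1/71)*119) = 60651/(-6391 - 357/71) = 60651/(-454118/71) = 60651*(-71/454118) = -4306221/454118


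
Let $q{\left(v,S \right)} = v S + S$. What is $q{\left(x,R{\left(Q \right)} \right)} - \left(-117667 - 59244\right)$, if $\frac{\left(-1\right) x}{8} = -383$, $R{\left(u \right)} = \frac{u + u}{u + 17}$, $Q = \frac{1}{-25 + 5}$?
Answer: $\frac{59966699}{339} \approx 1.7689 \cdot 10^{5}$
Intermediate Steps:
$Q = - \frac{1}{20}$ ($Q = \frac{1}{-20} = - \frac{1}{20} \approx -0.05$)
$R{\left(u \right)} = \frac{2 u}{17 + u}$
$x = 3064$ ($x = \left(-8\right) \left(-383\right) = 3064$)
$q{\left(v,S \right)} = S + S v$ ($q{\left(v,S \right)} = S v + S = S + S v$)
$q{\left(x,R{\left(Q \right)} \right)} - \left(-117667 - 59244\right) = 2 \left(- \frac{1}{20}\right) \frac{1}{17 - \frac{1}{20}} \left(1 + 3064\right) - \left(-117667 - 59244\right) = 2 \left(- \frac{1}{20}\right) \frac{1}{\frac{339}{20}} \cdot 3065 - \left(-117667 - 59244\right) = 2 \left(- \frac{1}{20}\right) \frac{20}{339} \cdot 3065 - \left(-117667 - 59244\right) = \left(- \frac{2}{339}\right) 3065 - -176911 = - \frac{6130}{339} + 176911 = \frac{59966699}{339}$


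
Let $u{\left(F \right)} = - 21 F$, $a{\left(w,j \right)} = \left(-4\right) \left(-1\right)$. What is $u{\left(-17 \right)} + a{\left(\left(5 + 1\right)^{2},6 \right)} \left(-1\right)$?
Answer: $353$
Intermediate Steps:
$a{\left(w,j \right)} = 4$
$u{\left(-17 \right)} + a{\left(\left(5 + 1\right)^{2},6 \right)} \left(-1\right) = \left(-21\right) \left(-17\right) + 4 \left(-1\right) = 357 - 4 = 353$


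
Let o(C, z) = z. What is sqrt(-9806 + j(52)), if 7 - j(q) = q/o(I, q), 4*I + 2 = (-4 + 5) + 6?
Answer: 70*I*sqrt(2) ≈ 98.995*I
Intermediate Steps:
I = 5/4 (I = -1/2 + ((-4 + 5) + 6)/4 = -1/2 + (1 + 6)/4 = -1/2 + (1/4)*7 = -1/2 + 7/4 = 5/4 ≈ 1.2500)
j(q) = 6 (j(q) = 7 - q/q = 7 - 1*1 = 7 - 1 = 6)
sqrt(-9806 + j(52)) = sqrt(-9806 + 6) = sqrt(-9800) = 70*I*sqrt(2)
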